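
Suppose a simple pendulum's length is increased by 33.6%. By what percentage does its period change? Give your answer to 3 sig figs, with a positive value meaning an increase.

15.6%

T ∝ √L, so T'/T = √(1.336) = 1.156.
Percentage change in T = (1.156 − 1) × 100% = 15.6%.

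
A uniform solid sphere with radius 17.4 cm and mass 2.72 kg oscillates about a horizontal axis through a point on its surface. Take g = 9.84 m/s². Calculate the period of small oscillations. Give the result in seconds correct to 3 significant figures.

0.989 s

I_cm = (2/5)mr² = 0.03294 kg·m². The pivot is at distance d = 0.174 m from the centre of mass.
By the parallel-axis theorem, I = I_cm + md² = 0.03294 + 0.08235 = 0.1153 kg·m².
T = 2π√(I/(mgd)) = 2π√(0.1153/(2.72 × 9.84 × 0.174)) = 0.989 s.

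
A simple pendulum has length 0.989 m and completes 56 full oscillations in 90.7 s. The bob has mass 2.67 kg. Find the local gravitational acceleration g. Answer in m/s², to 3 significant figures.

14.9 m/s²

T = 90.7/56 = 1.620 s.
From T = 2π√(L/g), g = 4π²L/T² = 4π² × 0.989/1.620² = 14.9 m/s².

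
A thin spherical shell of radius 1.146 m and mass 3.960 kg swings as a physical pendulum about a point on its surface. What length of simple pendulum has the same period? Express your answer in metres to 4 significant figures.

The equivalent simple-pendulum length is L_eq = I/(md), where I is about the pivot and d = 1.1460 m.
I_cm = (2/3)mR² = 3.4672 kg·m², so I = I_cm + md² = 3.4672 + 5.2007 = 8.6679 kg·m².
L_eq = 8.6679/(3.960 × 1.1460) = 1.910 m.

1.910 m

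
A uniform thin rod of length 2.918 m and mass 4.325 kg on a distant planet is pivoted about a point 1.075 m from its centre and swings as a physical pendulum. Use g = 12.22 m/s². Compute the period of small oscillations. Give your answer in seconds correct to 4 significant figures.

For a physical pendulum T = 2π√(I/(mgd)), with d = 1.0750 m from pivot to centre of mass.
I_cm = mL²/12 = 4.325 × 2.918²/12 = 3.0688 kg·m²; I = I_cm + md² = 3.0688 + 4.325 × 1.0750² = 8.0669 kg·m².
T = 2π√(8.0669/(4.325 × 12.22 × 1.0750)) = 2.368 s.

2.368 s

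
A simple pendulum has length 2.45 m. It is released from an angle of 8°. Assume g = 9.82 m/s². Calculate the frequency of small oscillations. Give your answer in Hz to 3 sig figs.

0.319 Hz

T = 2π√(L/g) = 2π√(2.45/9.82) = 3.138 s, so f = 1/T = 0.319 Hz.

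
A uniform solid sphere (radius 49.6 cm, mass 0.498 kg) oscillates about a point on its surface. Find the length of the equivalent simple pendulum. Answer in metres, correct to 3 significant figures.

0.694 m

The equivalent simple-pendulum length is L_eq = I/(md), where I is about the pivot and d = 0.4960 m.
I_cm = (2/5)mR² = 0.04901 kg·m², so I = I_cm + md² = 0.04901 + 0.1225 = 0.1715 kg·m².
L_eq = 0.1715/(0.498 × 0.4960) = 0.694 m.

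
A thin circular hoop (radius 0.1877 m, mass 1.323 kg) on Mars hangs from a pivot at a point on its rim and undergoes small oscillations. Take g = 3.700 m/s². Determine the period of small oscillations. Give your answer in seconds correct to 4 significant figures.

I_cm = mr² = 0.046611 kg·m². The pivot is at distance d = 0.1877 m from the centre of mass.
By the parallel-axis theorem, I = I_cm + md² = 0.046611 + 0.046611 = 0.093222 kg·m².
T = 2π√(I/(mgd)) = 2π√(0.093222/(1.323 × 3.700 × 0.1877)) = 2.001 s.

2.001 s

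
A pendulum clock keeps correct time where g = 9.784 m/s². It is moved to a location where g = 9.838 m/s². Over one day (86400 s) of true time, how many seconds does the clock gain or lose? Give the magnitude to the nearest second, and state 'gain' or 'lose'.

gain 238 s

The clock's period scales as T ∝ 1/√g, so T'/T = √(9.784/9.838) = 0.997252.
In 86400 s of true time the clock registers 86400/0.997252 = 86638.1 s, so it gains 238 s.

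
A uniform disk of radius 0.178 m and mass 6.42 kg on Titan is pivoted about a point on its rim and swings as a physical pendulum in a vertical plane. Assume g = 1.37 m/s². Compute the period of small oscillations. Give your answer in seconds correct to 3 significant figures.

I_cm = ½mr² = 0.1017 kg·m². The pivot is at distance d = 0.178 m from the centre of mass.
By the parallel-axis theorem, I = I_cm + md² = 0.1017 + 0.2034 = 0.3051 kg·m².
T = 2π√(I/(mgd)) = 2π√(0.3051/(6.42 × 1.37 × 0.178)) = 2.77 s.

2.77 s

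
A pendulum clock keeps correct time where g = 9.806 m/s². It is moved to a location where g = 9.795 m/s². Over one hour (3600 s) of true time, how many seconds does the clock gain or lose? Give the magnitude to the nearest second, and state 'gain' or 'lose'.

The clock's period scales as T ∝ 1/√g, so T'/T = √(9.806/9.795) = 1.00056.
In 3600 s of true time the clock registers 3600/1.00056 = 3598.0 s, so it loses 2 s.

lose 2 s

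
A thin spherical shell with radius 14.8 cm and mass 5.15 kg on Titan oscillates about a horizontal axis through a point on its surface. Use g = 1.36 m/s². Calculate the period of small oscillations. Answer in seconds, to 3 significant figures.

2.68 s

I_cm = (2/3)mr² = 0.07520 kg·m². The pivot is at distance d = 0.148 m from the centre of mass.
By the parallel-axis theorem, I = I_cm + md² = 0.07520 + 0.1128 = 0.1880 kg·m².
T = 2π√(I/(mgd)) = 2π√(0.1880/(5.15 × 1.36 × 0.148)) = 2.68 s.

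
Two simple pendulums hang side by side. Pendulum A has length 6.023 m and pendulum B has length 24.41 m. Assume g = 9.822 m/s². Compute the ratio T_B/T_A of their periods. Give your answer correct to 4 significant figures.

2.013

T ∝ √L, so T_B/T_A = √(L_B/L_A) = √(24.41/6.023) = 2.013.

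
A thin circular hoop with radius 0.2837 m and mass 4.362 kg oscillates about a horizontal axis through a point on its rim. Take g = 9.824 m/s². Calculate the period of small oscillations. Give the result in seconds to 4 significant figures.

1.510 s

I_cm = mr² = 0.35108 kg·m². The pivot is at distance d = 0.2837 m from the centre of mass.
By the parallel-axis theorem, I = I_cm + md² = 0.35108 + 0.35108 = 0.70216 kg·m².
T = 2π√(I/(mgd)) = 2π√(0.70216/(4.362 × 9.824 × 0.2837)) = 1.510 s.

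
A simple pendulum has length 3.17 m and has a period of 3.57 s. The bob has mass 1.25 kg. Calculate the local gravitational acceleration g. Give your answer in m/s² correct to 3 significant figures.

9.82 m/s²

From T = 2π√(L/g), g = 4π²L/T² = 4π² × 3.17/3.570² = 9.82 m/s².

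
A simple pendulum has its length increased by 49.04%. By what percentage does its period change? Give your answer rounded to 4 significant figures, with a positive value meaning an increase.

T ∝ √L, so T'/T = √(1.4904) = 1.2208.
Percentage change in T = (1.2208 − 1) × 100% = 22.08%.

22.08%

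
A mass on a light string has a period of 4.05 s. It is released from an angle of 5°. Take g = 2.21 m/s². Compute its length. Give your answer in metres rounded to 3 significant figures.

0.918 m

From T = 2π√(L/g), L = gT²/(4π²) = 2.21 × 4.050²/(4π²) = 0.918 m.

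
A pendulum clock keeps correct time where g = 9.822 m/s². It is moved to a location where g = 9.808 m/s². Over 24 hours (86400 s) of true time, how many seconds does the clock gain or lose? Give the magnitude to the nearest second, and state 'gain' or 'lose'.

lose 62 s

The clock's period scales as T ∝ 1/√g, so T'/T = √(9.822/9.808) = 1.00071.
In 86400 s of true time the clock registers 86400/1.00071 = 86338.4 s, so it loses 62 s.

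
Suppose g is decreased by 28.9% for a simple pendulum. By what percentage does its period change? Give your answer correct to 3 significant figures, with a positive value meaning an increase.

18.6%

T ∝ 1/√g, so T'/T = 1/√(0.7110) = 1.186.
Percentage change in T = (1.186 − 1) × 100% = 18.6%.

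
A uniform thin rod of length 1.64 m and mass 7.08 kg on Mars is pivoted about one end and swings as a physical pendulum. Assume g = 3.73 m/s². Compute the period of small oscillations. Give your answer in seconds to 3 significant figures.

3.40 s

For a physical pendulum T = 2π√(I/(mgd)), with d = 0.8200 m from pivot to centre of mass.
I_cm = mL²/12 = 7.08 × 1.64²/12 = 1.587 kg·m²; I = I_cm + md² = 1.587 + 7.08 × 0.8200² = 6.347 kg·m².
T = 2π√(6.347/(7.08 × 3.73 × 0.8200)) = 3.40 s.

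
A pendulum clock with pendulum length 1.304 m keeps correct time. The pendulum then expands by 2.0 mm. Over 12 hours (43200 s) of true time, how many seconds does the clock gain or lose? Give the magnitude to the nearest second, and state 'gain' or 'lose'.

lose 33 s

T ∝ √L, so T'/T = √(1.30600/1.304) = 1.00077.
In 43200 s of true time the clock registers 43200/1.00077 = 43166.9 s, so it loses 33 s.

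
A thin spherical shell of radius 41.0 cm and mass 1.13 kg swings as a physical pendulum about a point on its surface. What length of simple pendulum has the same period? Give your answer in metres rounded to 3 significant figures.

0.683 m

The equivalent simple-pendulum length is L_eq = I/(md), where I is about the pivot and d = 0.4100 m.
I_cm = (2/3)mR² = 0.1266 kg·m², so I = I_cm + md² = 0.1266 + 0.1900 = 0.3166 kg·m².
L_eq = 0.3166/(1.13 × 0.4100) = 0.683 m.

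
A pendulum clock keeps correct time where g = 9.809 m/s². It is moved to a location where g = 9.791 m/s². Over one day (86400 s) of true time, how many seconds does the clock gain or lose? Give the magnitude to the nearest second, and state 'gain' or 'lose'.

The clock's period scales as T ∝ 1/√g, so T'/T = √(9.809/9.791) = 1.00092.
In 86400 s of true time the clock registers 86400/1.00092 = 86320.7 s, so it loses 79 s.

lose 79 s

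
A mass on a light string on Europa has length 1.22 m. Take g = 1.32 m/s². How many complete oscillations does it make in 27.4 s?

T = 2π√(L/g) = 2π√(1.22/1.32) = 6.040 s.
Number of complete oscillations = ⌊27.4/6.040⌋ = ⌊4.536⌋ = 4.

4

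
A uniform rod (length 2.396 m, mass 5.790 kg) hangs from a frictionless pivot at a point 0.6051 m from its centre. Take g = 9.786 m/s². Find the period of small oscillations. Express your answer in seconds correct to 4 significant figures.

For a physical pendulum T = 2π√(I/(mgd)), with d = 0.60510 m from pivot to centre of mass.
I_cm = mL²/12 = 5.790 × 2.396²/12 = 2.7699 kg·m²; I = I_cm + md² = 2.7699 + 5.790 × 0.60510² = 4.8899 kg·m².
T = 2π√(4.8899/(5.790 × 9.786 × 0.60510)) = 2.373 s.

2.373 s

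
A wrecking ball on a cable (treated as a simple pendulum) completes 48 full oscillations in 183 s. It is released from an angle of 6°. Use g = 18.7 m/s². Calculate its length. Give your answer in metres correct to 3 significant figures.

6.88 m

T = 183/48 = 3.812 s.
From T = 2π√(L/g), L = gT²/(4π²) = 18.7 × 3.812²/(4π²) = 6.88 m.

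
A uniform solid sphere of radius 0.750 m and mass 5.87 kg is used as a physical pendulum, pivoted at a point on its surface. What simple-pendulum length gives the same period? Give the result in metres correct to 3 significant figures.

1.05 m

The equivalent simple-pendulum length is L_eq = I/(md), where I is about the pivot and d = 0.7500 m.
I_cm = (2/5)mR² = 1.321 kg·m², so I = I_cm + md² = 1.321 + 3.302 = 4.623 kg·m².
L_eq = 4.623/(5.87 × 0.7500) = 1.05 m.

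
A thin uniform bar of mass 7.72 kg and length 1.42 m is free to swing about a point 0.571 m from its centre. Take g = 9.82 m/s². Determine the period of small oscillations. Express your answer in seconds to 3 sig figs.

For a physical pendulum T = 2π√(I/(mgd)), with d = 0.5710 m from pivot to centre of mass.
I_cm = mL²/12 = 7.72 × 1.42²/12 = 1.297 kg·m²; I = I_cm + md² = 1.297 + 7.72 × 0.5710² = 3.814 kg·m².
T = 2π√(3.814/(7.72 × 9.82 × 0.5710)) = 1.87 s.

1.87 s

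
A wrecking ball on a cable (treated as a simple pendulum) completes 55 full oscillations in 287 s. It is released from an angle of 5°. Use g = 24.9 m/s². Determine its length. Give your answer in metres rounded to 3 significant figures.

17.2 m

T = 287/55 = 5.218 s.
From T = 2π√(L/g), L = gT²/(4π²) = 24.9 × 5.218²/(4π²) = 17.2 m.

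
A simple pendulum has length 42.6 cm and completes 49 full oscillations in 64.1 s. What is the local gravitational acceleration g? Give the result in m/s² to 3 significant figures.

9.83 m/s²

T = 64.1/49 = 1.308 s.
From T = 2π√(L/g), g = 4π²L/T² = 4π² × 0.426/1.308² = 9.83 m/s².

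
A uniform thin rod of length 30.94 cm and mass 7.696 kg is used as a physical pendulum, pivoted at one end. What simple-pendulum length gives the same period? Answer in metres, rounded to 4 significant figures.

0.2063 m

The equivalent simple-pendulum length is L_eq = I/(md), where I is about the pivot and d = 0.15470 m.
I_cm = (1/12)mL² = 0.061394 kg·m², so I = I_cm + md² = 0.061394 + 0.18418 = 0.24558 kg·m².
L_eq = 0.24558/(7.696 × 0.15470) = 0.2063 m.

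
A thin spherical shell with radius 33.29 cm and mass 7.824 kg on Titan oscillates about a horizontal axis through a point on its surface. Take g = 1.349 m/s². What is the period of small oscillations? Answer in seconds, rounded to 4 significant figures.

4.030 s

I_cm = (2/3)mr² = 0.57805 kg·m². The pivot is at distance d = 0.3329 m from the centre of mass.
By the parallel-axis theorem, I = I_cm + md² = 0.57805 + 0.86707 = 1.4451 kg·m².
T = 2π√(I/(mgd)) = 2π√(1.4451/(7.824 × 1.349 × 0.3329)) = 4.030 s.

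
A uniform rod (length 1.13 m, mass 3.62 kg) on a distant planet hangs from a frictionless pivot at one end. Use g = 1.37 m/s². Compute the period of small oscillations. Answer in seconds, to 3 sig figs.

For a physical pendulum T = 2π√(I/(mgd)), with d = 0.5650 m from pivot to centre of mass.
I_cm = mL²/12 = 3.62 × 1.13²/12 = 0.3852 kg·m²; I = I_cm + md² = 0.3852 + 3.62 × 0.5650² = 1.541 kg·m².
T = 2π√(1.541/(3.62 × 1.37 × 0.5650)) = 4.66 s.

4.66 s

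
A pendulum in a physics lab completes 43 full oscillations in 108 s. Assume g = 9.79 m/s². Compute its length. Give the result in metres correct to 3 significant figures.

T = 108/43 = 2.512 s.
From T = 2π√(L/g), L = gT²/(4π²) = 9.79 × 2.512²/(4π²) = 1.56 m.

1.56 m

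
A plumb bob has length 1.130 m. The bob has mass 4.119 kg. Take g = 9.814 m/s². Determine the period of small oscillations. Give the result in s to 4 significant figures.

T = 2π√(L/g) = 2π√(1.130/9.814) = 2π × 0.33933 = 2.132 s.

2.132 s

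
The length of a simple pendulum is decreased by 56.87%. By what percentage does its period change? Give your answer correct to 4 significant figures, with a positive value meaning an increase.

T ∝ √L, so T'/T = √(0.43130) = 0.65673.
Percentage change in T = (0.65673 − 1) × 100% = -34.33%.

-34.33%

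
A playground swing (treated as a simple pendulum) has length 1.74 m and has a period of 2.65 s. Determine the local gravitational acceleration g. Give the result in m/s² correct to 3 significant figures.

From T = 2π√(L/g), g = 4π²L/T² = 4π² × 1.74/2.650² = 9.78 m/s².

9.78 m/s²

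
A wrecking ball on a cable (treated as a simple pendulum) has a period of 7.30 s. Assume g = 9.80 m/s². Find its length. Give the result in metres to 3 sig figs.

13.2 m

From T = 2π√(L/g), L = gT²/(4π²) = 9.80 × 7.300²/(4π²) = 13.2 m.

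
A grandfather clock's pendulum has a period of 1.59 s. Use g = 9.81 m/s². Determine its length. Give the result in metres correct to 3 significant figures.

From T = 2π√(L/g), L = gT²/(4π²) = 9.81 × 1.590²/(4π²) = 0.628 m.

0.628 m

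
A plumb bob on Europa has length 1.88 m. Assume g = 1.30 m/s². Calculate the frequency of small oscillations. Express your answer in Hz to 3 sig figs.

0.132 Hz

T = 2π√(L/g) = 2π√(1.88/1.30) = 7.556 s, so f = 1/T = 0.132 Hz.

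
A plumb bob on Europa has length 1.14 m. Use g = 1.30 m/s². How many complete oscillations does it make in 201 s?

T = 2π√(L/g) = 2π√(1.14/1.30) = 5.884 s.
Number of complete oscillations = ⌊201/5.884⌋ = ⌊34.16⌋ = 34.

34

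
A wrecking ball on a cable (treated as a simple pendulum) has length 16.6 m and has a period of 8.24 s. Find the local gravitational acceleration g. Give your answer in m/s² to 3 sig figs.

From T = 2π√(L/g), g = 4π²L/T² = 4π² × 16.6/8.240² = 9.65 m/s².

9.65 m/s²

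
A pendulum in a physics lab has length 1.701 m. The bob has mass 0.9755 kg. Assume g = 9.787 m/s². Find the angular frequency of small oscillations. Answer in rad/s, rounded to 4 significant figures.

ω = √(g/L) = √(9.787/1.701) = 2.399 rad/s.

2.399 rad/s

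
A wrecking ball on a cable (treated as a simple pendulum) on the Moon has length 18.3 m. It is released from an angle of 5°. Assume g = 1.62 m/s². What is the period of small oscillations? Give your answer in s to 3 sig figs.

21.1 s

T = 2π√(L/g) = 2π√(18.3/1.62) = 2π × 3.361 = 21.1 s.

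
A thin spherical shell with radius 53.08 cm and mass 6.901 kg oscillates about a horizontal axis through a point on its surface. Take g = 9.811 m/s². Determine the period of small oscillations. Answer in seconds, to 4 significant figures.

1.887 s

I_cm = (2/3)mr² = 1.2962 kg·m². The pivot is at distance d = 0.5308 m from the centre of mass.
By the parallel-axis theorem, I = I_cm + md² = 1.2962 + 1.9443 = 3.2406 kg·m².
T = 2π√(I/(mgd)) = 2π√(3.2406/(6.901 × 9.811 × 0.5308)) = 1.887 s.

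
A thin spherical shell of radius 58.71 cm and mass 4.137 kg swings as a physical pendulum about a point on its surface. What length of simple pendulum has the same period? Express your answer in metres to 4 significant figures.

The equivalent simple-pendulum length is L_eq = I/(md), where I is about the pivot and d = 0.58710 m.
I_cm = (2/3)mR² = 0.95065 kg·m², so I = I_cm + md² = 0.95065 + 1.4260 = 2.3766 kg·m².
L_eq = 2.3766/(4.137 × 0.58710) = 0.9785 m.

0.9785 m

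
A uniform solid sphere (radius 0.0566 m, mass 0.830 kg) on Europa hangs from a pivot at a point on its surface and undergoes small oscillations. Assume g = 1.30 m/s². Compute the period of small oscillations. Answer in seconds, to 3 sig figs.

I_cm = (2/5)mr² = 0.001064 kg·m². The pivot is at distance d = 0.0566 m from the centre of mass.
By the parallel-axis theorem, I = I_cm + md² = 0.001064 + 0.002659 = 0.003723 kg·m².
T = 2π√(I/(mgd)) = 2π√(0.003723/(0.830 × 1.30 × 0.0566)) = 1.55 s.

1.55 s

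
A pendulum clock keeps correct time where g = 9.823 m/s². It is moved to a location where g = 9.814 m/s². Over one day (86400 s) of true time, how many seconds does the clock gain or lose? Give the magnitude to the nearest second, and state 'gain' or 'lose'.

lose 40 s

The clock's period scales as T ∝ 1/√g, so T'/T = √(9.823/9.814) = 1.00046.
In 86400 s of true time the clock registers 86400/1.00046 = 86360.4 s, so it loses 40 s.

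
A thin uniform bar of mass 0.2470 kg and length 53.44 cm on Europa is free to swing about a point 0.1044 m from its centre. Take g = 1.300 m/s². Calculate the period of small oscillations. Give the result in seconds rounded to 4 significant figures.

For a physical pendulum T = 2π√(I/(mgd)), with d = 0.10440 m from pivot to centre of mass.
I_cm = mL²/12 = 0.2470 × 0.5344²/12 = 0.0058783 kg·m²; I = I_cm + md² = 0.0058783 + 0.2470 × 0.10440² = 0.0085704 kg·m².
T = 2π√(0.0085704/(0.2470 × 1.300 × 0.10440)) = 3.177 s.

3.177 s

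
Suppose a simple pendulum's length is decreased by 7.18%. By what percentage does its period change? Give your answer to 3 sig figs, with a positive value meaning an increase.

T ∝ √L, so T'/T = √(0.9282) = 0.9634.
Percentage change in T = (0.9634 − 1) × 100% = -3.66%.

-3.66%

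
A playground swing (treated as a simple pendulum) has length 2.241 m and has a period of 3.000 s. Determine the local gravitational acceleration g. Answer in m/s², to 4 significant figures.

9.830 m/s²

From T = 2π√(L/g), g = 4π²L/T² = 4π² × 2.241/3.0000² = 9.830 m/s².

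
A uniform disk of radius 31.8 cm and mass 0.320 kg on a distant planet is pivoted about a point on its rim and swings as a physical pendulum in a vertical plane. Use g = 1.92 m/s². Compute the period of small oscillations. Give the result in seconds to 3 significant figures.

3.13 s

I_cm = ½mr² = 0.01618 kg·m². The pivot is at distance d = 0.318 m from the centre of mass.
By the parallel-axis theorem, I = I_cm + md² = 0.01618 + 0.03236 = 0.04854 kg·m².
T = 2π√(I/(mgd)) = 2π√(0.04854/(0.320 × 1.92 × 0.318)) = 3.13 s.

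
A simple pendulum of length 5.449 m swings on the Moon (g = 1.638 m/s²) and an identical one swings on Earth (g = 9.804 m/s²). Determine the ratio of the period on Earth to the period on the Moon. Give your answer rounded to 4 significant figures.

0.4087

T ∝ 1/√g, so T₂/T₁ = √(g₁/g₂) = √(1.638/9.804) = 0.4087.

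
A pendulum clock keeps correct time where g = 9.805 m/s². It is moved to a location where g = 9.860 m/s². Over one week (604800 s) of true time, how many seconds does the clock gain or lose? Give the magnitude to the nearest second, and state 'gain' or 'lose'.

The clock's period scales as T ∝ 1/√g, so T'/T = √(9.805/9.860) = 0.997207.
In 604800 s of true time the clock registers 604800/0.997207 = 606493.9 s, so it gains 1694 s.

gain 1694 s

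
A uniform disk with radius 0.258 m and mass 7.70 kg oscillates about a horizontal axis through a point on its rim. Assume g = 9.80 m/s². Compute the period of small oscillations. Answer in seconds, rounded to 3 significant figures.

1.25 s

I_cm = ½mr² = 0.2563 kg·m². The pivot is at distance d = 0.258 m from the centre of mass.
By the parallel-axis theorem, I = I_cm + md² = 0.2563 + 0.5125 = 0.7688 kg·m².
T = 2π√(I/(mgd)) = 2π√(0.7688/(7.70 × 9.80 × 0.258)) = 1.25 s.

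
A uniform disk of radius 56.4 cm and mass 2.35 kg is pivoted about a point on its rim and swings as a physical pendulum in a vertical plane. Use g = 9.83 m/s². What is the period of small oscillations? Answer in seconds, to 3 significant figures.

1.84 s

I_cm = ½mr² = 0.3738 kg·m². The pivot is at distance d = 0.564 m from the centre of mass.
By the parallel-axis theorem, I = I_cm + md² = 0.3738 + 0.7475 = 1.121 kg·m².
T = 2π√(I/(mgd)) = 2π√(1.121/(2.35 × 9.83 × 0.564)) = 1.84 s.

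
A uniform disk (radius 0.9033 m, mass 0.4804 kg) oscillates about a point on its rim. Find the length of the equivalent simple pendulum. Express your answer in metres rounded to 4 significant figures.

The equivalent simple-pendulum length is L_eq = I/(md), where I is about the pivot and d = 0.90330 m.
I_cm = ½mR² = 0.19599 kg·m², so I = I_cm + md² = 0.19599 + 0.39198 = 0.58797 kg·m².
L_eq = 0.58797/(0.4804 × 0.90330) = 1.355 m.

1.355 m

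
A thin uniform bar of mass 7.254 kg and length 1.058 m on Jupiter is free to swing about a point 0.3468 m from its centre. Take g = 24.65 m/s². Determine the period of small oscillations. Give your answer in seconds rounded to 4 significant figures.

For a physical pendulum T = 2π√(I/(mgd)), with d = 0.34680 m from pivot to centre of mass.
I_cm = mL²/12 = 7.254 × 1.058²/12 = 0.67666 kg·m²; I = I_cm + md² = 0.67666 + 7.254 × 0.34680² = 1.5491 kg·m².
T = 2π√(1.5491/(7.254 × 24.65 × 0.34680)) = 0.9931 s.

0.9931 s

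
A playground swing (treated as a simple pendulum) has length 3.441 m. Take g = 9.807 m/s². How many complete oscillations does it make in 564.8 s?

T = 2π√(L/g) = 2π√(3.441/9.807) = 3.7218 s.
Number of complete oscillations = ⌊564.8/3.7218⌋ = ⌊151.75⌋ = 151.

151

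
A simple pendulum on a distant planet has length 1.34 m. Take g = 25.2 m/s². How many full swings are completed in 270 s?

186

T = 2π√(L/g) = 2π√(1.34/25.2) = 1.449 s.
Number of complete oscillations = ⌊270/1.449⌋ = ⌊186.4⌋ = 186.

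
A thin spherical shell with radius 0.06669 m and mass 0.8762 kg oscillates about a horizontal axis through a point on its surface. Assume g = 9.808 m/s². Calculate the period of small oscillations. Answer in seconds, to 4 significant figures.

I_cm = (2/3)mr² = 0.0025980 kg·m². The pivot is at distance d = 0.06669 m from the centre of mass.
By the parallel-axis theorem, I = I_cm + md² = 0.0025980 + 0.0038969 = 0.0064949 kg·m².
T = 2π√(I/(mgd)) = 2π√(0.0064949/(0.8762 × 9.808 × 0.06669)) = 0.6689 s.

0.6689 s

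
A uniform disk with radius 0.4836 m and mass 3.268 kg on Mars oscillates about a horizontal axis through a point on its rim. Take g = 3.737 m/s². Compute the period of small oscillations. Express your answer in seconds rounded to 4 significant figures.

2.768 s

I_cm = ½mr² = 0.38214 kg·m². The pivot is at distance d = 0.4836 m from the centre of mass.
By the parallel-axis theorem, I = I_cm + md² = 0.38214 + 0.76428 = 1.1464 kg·m².
T = 2π√(I/(mgd)) = 2π√(1.1464/(3.268 × 3.737 × 0.4836)) = 2.768 s.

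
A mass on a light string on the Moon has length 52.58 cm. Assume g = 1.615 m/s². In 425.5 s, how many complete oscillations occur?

T = 2π√(L/g) = 2π√(0.5258/1.615) = 3.5851 s.
Number of complete oscillations = ⌊425.5/3.5851⌋ = ⌊118.68⌋ = 118.

118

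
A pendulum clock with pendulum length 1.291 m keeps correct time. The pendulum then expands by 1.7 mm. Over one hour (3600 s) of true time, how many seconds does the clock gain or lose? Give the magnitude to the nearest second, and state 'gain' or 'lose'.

lose 2 s

T ∝ √L, so T'/T = √(1.29270/1.291) = 1.00066.
In 3600 s of true time the clock registers 3600/1.00066 = 3597.6 s, so it loses 2 s.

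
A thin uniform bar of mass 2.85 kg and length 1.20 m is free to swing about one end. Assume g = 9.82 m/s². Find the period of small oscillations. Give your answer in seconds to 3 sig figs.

For a physical pendulum T = 2π√(I/(mgd)), with d = 0.6000 m from pivot to centre of mass.
I_cm = mL²/12 = 2.85 × 1.20²/12 = 0.3420 kg·m²; I = I_cm + md² = 0.3420 + 2.85 × 0.6000² = 1.368 kg·m².
T = 2π√(1.368/(2.85 × 9.82 × 0.6000)) = 1.79 s.

1.79 s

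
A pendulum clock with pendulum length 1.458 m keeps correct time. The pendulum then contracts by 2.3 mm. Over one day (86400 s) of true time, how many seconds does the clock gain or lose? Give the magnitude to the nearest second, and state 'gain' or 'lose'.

gain 68 s

T ∝ √L, so T'/T = √(1.45570/1.458) = 0.999211.
In 86400 s of true time the clock registers 86400/0.999211 = 86468.2 s, so it gains 68 s.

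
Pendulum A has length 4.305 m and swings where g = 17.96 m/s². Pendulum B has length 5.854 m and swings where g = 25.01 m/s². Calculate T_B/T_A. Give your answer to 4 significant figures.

T = 2π√(L/g), so T_B/T_A = √((L_B/g_B)/(L_A/g_A)) = √((5.854/25.01)/(4.305/17.96)) = 0.9882.

0.9882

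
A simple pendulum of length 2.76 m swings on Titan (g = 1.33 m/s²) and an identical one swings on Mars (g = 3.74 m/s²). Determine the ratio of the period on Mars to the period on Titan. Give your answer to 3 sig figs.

T ∝ 1/√g, so T₂/T₁ = √(g₁/g₂) = √(1.33/3.74) = 0.596.

0.596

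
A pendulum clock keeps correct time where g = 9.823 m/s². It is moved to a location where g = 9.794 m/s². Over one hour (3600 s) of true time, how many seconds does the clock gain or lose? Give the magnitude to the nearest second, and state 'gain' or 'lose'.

The clock's period scales as T ∝ 1/√g, so T'/T = √(9.823/9.794) = 1.00148.
In 3600 s of true time the clock registers 3600/1.00148 = 3594.7 s, so it loses 5 s.

lose 5 s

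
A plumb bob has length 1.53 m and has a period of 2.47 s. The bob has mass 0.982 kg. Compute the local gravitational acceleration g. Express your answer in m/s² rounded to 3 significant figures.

9.90 m/s²

From T = 2π√(L/g), g = 4π²L/T² = 4π² × 1.53/2.470² = 9.90 m/s².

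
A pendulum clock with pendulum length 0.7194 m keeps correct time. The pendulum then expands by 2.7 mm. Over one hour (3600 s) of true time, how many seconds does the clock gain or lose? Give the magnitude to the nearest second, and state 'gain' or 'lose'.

T ∝ √L, so T'/T = √(0.72210/0.7194) = 1.00187.
In 3600 s of true time the clock registers 3600/1.00187 = 3593.3 s, so it loses 7 s.

lose 7 s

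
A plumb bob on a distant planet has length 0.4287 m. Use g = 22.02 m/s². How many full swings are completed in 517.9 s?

590

T = 2π√(L/g) = 2π√(0.4287/22.02) = 0.87669 s.
Number of complete oscillations = ⌊517.9/0.87669⌋ = ⌊590.74⌋ = 590.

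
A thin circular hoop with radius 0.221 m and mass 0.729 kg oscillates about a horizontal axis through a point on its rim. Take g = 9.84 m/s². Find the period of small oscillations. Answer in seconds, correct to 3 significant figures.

1.33 s

I_cm = mr² = 0.03561 kg·m². The pivot is at distance d = 0.221 m from the centre of mass.
By the parallel-axis theorem, I = I_cm + md² = 0.03561 + 0.03561 = 0.07121 kg·m².
T = 2π√(I/(mgd)) = 2π√(0.07121/(0.729 × 9.84 × 0.221)) = 1.33 s.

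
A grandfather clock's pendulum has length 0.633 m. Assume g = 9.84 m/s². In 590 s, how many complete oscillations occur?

T = 2π√(L/g) = 2π√(0.633/9.84) = 1.594 s.
Number of complete oscillations = ⌊590/1.594⌋ = ⌊370.2⌋ = 370.

370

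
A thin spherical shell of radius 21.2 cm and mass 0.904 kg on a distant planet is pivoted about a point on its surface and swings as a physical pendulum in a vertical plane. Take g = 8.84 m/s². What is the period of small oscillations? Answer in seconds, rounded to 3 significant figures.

1.26 s

I_cm = (2/3)mr² = 0.02709 kg·m². The pivot is at distance d = 0.212 m from the centre of mass.
By the parallel-axis theorem, I = I_cm + md² = 0.02709 + 0.04063 = 0.06772 kg·m².
T = 2π√(I/(mgd)) = 2π√(0.06772/(0.904 × 8.84 × 0.212)) = 1.26 s.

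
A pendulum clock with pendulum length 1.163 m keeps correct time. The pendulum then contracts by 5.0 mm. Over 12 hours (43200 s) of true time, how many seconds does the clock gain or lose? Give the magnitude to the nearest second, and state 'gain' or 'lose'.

T ∝ √L, so T'/T = √(1.15800/1.163) = 0.997848.
In 43200 s of true time the clock registers 43200/0.997848 = 43293.2 s, so it gains 93 s.

gain 93 s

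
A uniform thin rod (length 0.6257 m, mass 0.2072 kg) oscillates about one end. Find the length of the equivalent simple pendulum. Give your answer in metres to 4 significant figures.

0.4171 m

The equivalent simple-pendulum length is L_eq = I/(md), where I is about the pivot and d = 0.31285 m.
I_cm = (1/12)mL² = 0.0067599 kg·m², so I = I_cm + md² = 0.0067599 + 0.020280 = 0.027040 kg·m².
L_eq = 0.027040/(0.2072 × 0.31285) = 0.4171 m.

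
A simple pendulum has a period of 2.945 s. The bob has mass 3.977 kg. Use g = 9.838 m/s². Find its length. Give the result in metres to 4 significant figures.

2.161 m

From T = 2π√(L/g), L = gT²/(4π²) = 9.838 × 2.9450²/(4π²) = 2.161 m.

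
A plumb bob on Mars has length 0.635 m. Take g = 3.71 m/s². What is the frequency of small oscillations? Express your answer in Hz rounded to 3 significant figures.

T = 2π√(L/g) = 2π√(0.635/3.71) = 2.599 s, so f = 1/T = 0.385 Hz.

0.385 Hz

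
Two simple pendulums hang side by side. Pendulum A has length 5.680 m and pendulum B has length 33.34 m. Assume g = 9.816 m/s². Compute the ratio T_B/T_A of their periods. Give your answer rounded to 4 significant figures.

T ∝ √L, so T_B/T_A = √(L_B/L_A) = √(33.34/5.680) = 2.423.

2.423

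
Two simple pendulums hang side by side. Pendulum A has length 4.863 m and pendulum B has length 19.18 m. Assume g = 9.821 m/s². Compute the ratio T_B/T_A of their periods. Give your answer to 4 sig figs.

1.986

T ∝ √L, so T_B/T_A = √(L_B/L_A) = √(19.18/4.863) = 1.986.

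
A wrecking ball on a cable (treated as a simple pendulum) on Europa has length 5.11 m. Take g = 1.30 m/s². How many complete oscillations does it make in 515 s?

T = 2π√(L/g) = 2π√(5.11/1.30) = 12.46 s.
Number of complete oscillations = ⌊515/12.46⌋ = ⌊41.34⌋ = 41.

41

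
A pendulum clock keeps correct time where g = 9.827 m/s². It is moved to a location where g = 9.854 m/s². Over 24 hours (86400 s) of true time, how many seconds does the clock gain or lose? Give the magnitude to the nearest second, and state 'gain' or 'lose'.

The clock's period scales as T ∝ 1/√g, so T'/T = √(9.827/9.854) = 0.998629.
In 86400 s of true time the clock registers 86400/0.998629 = 86518.6 s, so it gains 119 s.

gain 119 s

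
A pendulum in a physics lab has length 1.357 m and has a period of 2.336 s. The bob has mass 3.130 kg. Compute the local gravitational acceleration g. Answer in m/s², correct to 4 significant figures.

From T = 2π√(L/g), g = 4π²L/T² = 4π² × 1.357/2.3360² = 9.817 m/s².

9.817 m/s²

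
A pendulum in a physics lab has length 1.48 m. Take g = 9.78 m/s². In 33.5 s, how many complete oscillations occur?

13

T = 2π√(L/g) = 2π√(1.48/9.78) = 2.444 s.
Number of complete oscillations = ⌊33.5/2.444⌋ = ⌊13.71⌋ = 13.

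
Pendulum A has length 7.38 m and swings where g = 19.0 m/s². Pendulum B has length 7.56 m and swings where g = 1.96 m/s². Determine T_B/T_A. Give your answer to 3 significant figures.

3.15

T = 2π√(L/g), so T_B/T_A = √((L_B/g_B)/(L_A/g_A)) = √((7.56/1.96)/(7.38/19.0)) = 3.15.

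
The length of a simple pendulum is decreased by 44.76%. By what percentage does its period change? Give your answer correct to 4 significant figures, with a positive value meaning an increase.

T ∝ √L, so T'/T = √(0.55240) = 0.74324.
Percentage change in T = (0.74324 − 1) × 100% = -25.68%.

-25.68%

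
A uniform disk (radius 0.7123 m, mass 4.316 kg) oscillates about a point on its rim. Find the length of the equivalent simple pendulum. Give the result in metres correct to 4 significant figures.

1.068 m

The equivalent simple-pendulum length is L_eq = I/(md), where I is about the pivot and d = 0.71230 m.
I_cm = ½mR² = 1.0949 kg·m², so I = I_cm + md² = 1.0949 + 2.1898 = 3.2847 kg·m².
L_eq = 3.2847/(4.316 × 0.71230) = 1.068 m.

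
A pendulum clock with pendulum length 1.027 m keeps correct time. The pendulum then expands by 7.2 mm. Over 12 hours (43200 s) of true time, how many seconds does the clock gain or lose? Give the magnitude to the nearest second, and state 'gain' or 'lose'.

T ∝ √L, so T'/T = √(1.03420/1.027) = 1.00350.
In 43200 s of true time the clock registers 43200/1.00350 = 43049.4 s, so it loses 151 s.

lose 151 s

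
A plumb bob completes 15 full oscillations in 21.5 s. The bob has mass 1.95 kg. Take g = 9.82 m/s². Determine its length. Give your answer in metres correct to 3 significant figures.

T = 21.5/15 = 1.433 s.
From T = 2π√(L/g), L = gT²/(4π²) = 9.82 × 1.433²/(4π²) = 0.511 m.

0.511 m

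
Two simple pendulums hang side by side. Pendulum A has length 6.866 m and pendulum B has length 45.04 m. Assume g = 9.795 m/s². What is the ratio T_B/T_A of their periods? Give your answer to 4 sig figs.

2.561

T ∝ √L, so T_B/T_A = √(L_B/L_A) = √(45.04/6.866) = 2.561.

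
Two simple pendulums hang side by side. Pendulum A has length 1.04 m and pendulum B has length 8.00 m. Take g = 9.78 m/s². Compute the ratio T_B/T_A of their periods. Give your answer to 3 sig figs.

2.77

T ∝ √L, so T_B/T_A = √(L_B/L_A) = √(8.00/1.04) = 2.77.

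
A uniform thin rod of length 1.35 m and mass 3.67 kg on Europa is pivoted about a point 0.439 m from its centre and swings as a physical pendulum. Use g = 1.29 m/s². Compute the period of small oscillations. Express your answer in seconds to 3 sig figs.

4.90 s

For a physical pendulum T = 2π√(I/(mgd)), with d = 0.4390 m from pivot to centre of mass.
I_cm = mL²/12 = 3.67 × 1.35²/12 = 0.5574 kg·m²; I = I_cm + md² = 0.5574 + 3.67 × 0.4390² = 1.265 kg·m².
T = 2π√(1.265/(3.67 × 1.29 × 0.4390)) = 4.90 s.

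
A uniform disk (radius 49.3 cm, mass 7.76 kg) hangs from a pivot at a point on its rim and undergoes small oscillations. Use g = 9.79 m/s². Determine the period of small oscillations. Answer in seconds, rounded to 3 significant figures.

1.73 s

I_cm = ½mr² = 0.9430 kg·m². The pivot is at distance d = 0.493 m from the centre of mass.
By the parallel-axis theorem, I = I_cm + md² = 0.9430 + 1.886 = 2.829 kg·m².
T = 2π√(I/(mgd)) = 2π√(2.829/(7.76 × 9.79 × 0.493)) = 1.73 s.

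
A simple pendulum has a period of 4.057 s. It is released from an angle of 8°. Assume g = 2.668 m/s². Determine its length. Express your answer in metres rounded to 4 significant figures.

From T = 2π√(L/g), L = gT²/(4π²) = 2.668 × 4.0570²/(4π²) = 1.112 m.

1.112 m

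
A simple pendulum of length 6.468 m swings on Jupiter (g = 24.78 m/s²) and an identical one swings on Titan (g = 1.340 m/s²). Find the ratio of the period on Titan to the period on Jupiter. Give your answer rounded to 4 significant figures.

T ∝ 1/√g, so T₂/T₁ = √(g₁/g₂) = √(24.78/1.340) = 4.300.

4.300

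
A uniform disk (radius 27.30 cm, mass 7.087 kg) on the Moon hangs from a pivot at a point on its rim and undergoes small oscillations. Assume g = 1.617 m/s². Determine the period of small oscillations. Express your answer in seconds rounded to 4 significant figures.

I_cm = ½mr² = 0.26409 kg·m². The pivot is at distance d = 0.2730 m from the centre of mass.
By the parallel-axis theorem, I = I_cm + md² = 0.26409 + 0.52819 = 0.79228 kg·m².
T = 2π√(I/(mgd)) = 2π√(0.79228/(7.087 × 1.617 × 0.2730)) = 3.162 s.

3.162 s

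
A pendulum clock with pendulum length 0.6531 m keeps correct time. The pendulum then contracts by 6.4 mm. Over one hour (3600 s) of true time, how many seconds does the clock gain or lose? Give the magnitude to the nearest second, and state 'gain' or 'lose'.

T ∝ √L, so T'/T = √(0.64670/0.6531) = 0.995088.
In 3600 s of true time the clock registers 3600/0.995088 = 3617.8 s, so it gains 18 s.

gain 18 s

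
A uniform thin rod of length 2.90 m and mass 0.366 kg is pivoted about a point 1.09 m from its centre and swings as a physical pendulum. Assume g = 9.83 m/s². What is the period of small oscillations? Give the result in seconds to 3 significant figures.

2.64 s

For a physical pendulum T = 2π√(I/(mgd)), with d = 1.090 m from pivot to centre of mass.
I_cm = mL²/12 = 0.366 × 2.90²/12 = 0.2565 kg·m²; I = I_cm + md² = 0.2565 + 0.366 × 1.090² = 0.6913 kg·m².
T = 2π√(0.6913/(0.366 × 9.83 × 1.090)) = 2.64 s.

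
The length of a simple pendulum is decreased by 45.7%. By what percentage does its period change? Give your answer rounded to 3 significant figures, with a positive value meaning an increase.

-26.3%

T ∝ √L, so T'/T = √(0.5430) = 0.7369.
Percentage change in T = (0.7369 − 1) × 100% = -26.3%.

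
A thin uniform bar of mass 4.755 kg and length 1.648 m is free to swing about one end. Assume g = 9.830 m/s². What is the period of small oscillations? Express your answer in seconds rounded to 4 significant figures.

2.101 s

For a physical pendulum T = 2π√(I/(mgd)), with d = 0.82400 m from pivot to centre of mass.
I_cm = mL²/12 = 4.755 × 1.648²/12 = 1.0762 kg·m²; I = I_cm + md² = 1.0762 + 4.755 × 0.82400² = 4.3047 kg·m².
T = 2π√(4.3047/(4.755 × 9.830 × 0.82400)) = 2.101 s.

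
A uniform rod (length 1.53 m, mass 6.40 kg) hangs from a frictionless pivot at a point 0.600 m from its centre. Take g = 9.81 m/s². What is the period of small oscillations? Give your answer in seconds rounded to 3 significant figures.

1.93 s

For a physical pendulum T = 2π√(I/(mgd)), with d = 0.6000 m from pivot to centre of mass.
I_cm = mL²/12 = 6.40 × 1.53²/12 = 1.248 kg·m²; I = I_cm + md² = 1.248 + 6.40 × 0.6000² = 3.552 kg·m².
T = 2π√(3.552/(6.40 × 9.81 × 0.6000)) = 1.93 s.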